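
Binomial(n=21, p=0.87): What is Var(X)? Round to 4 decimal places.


Var = n*p*(1-p) = 21 * 0.87 * 0.13 = 2.3751

2.3751


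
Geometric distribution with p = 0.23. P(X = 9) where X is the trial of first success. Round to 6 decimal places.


P = (1-p)^(k-1) * p
(1-p)^(k-1) = 0.77^8 ≈ 0.1235736
P = 0.1235736 * 0.23 ≈ 0.02842193

0.028422


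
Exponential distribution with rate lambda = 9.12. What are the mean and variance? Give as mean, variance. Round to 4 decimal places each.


mean = 1/lam, var = 1/lam^2
mean = 1 / 9.12 = 25/228 ≈ 0.109649
lam^2 = 9.12^2 = 83.1744
var = 1 / 83.1744 ≈ 0.012023

0.1096, 0.0120


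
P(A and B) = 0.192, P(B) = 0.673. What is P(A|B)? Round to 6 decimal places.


P(A|B) = P(A and B) / P(B) = 0.192 / 0.673 = 192/673 ≈ 0.28528975

0.285290


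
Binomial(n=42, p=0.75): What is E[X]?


E[X] = n*p = 42 * 0.75 = 31.5

31.5


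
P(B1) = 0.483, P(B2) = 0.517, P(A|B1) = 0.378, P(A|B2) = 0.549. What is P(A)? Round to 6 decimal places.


P(A) = P(A|B1)*P(B1) + P(A|B2)*P(B2)
P(A|B1)*P(B1) = 0.378 * 0.483 = 0.182574
P(A|B2)*P(B2) = 0.549 * 0.517 = 0.283833
P(A) = 0.182574 + 0.283833 = 0.466407

0.466407


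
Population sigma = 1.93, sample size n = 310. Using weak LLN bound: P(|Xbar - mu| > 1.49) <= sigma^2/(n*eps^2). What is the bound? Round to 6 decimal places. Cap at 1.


bound = min(1, sigma^2/(n*eps^2))
sigma^2 = 1.93^2 = 3.7249
n*eps^2 = 310 * 1.49^2 = 310 * 2.2201 = 688.231
sigma^2/(n*eps^2) = 3.7249 / 688.231 ≈ 0.00541228

0.005412


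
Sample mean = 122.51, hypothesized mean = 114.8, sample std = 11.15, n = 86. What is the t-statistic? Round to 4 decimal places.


t = (xbar - mu0) / (s/sqrt(n))
xbar - mu0 = 122.51 - 114.8 = 7.71
sqrt(86) ≈ 9.27361850
s/sqrt(n) = 11.15 / 9.27361850 ≈ 1.20233542
t = 7.71 / 1.20233542 ≈ 6.412520

6.4125


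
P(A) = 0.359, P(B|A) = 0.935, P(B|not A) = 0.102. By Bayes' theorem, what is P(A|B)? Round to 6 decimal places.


P(A|B) = P(B|A)*P(A) / P(B), P(B) = P(B|A)*P(A) + P(B|not A)*P(not A)
P(B|A)*P(A) = 0.935 * 0.359 = 0.335665
P(B|not A)*P(not A) = 0.102 * 0.641 = 0.065382
P(B) = 0.335665 + 0.065382 = 0.401047
P(A|B) = 0.335665 / 0.401047 ≈ 0.83697173

0.836972


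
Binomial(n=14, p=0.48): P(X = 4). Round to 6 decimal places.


P = C(n,k) * p^k * (1-p)^(n-k)
C(14,4) = 1001
p^k = 0.48^4 = 0.05308416
(1-p)^(n-k) = 0.52^10 ≈ 0.001445551
P = 1001 * 0.05308416 * 0.001445551 ≈ 0.076813

0.076813


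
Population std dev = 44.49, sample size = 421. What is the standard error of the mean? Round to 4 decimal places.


SE = sigma / sqrt(n)
sqrt(421) ≈ 20.518285
SE = 44.49 / 20.518285 ≈ 2.168310

2.1683


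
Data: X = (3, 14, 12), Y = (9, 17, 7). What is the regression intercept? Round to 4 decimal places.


a = ybar - b*xbar, where b = sum((xi-xbar)(yi-ybar)) / sum((xi-xbar)^2)
n = 3, xbar = 29/3 ≈ 9.666667, ybar = 33/3 = 11
Sxy = sum((xi-xbar)(yi-ybar)) = 30
Sxx = sum((xi-xbar)^2) = 206/3 ≈ 68.666667
b = Sxy / Sxx = 45/103 ≈ 0.436893
a = 11 - 0.436893 * 9.666667 = 698/103 ≈ 6.776699

6.7767


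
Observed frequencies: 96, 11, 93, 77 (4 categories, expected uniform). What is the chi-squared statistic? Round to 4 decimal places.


chi2 = sum((O-E)^2/E), E = total/4
total = 277, E = 277/4 = 69.25
(96 - 69.25)^2 / 69.25 = 715.5625 / 69.25 = 11449/1108 ≈ 10.333032
(11 - 69.25)^2 / 69.25 = 3393.0625 / 69.25 = 54289/1108 ≈ 48.997292
(93 - 69.25)^2 / 69.25 = 564.0625 / 69.25 = 9025/1108 ≈ 8.145307
(77 - 69.25)^2 / 69.25 = 60.0625 / 69.25 = 961/1108 ≈ 0.867329
chi2 = 18931/277 ≈ 68.342960

68.3430


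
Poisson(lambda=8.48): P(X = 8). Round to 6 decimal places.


P = e^(-lam) * lam^k / k!
e^(-8.48) ≈ 0.0002075787
lam^k = 8.48^8 ≈ 26740333.417588
k! = 8! = 40320
P = 0.0002075787 * 26740333.417588 / 40320 ≈ 0.137667

0.137667


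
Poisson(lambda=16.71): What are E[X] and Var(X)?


E[X] = Var(X) = lambda = 16.71

16.71, 16.71


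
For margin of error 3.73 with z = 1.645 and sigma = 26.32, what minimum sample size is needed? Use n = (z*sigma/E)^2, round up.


z*sigma/E = 1.645 * 26.32 / 3.73 = 108241/9325 ≈ 11.607614
(z*sigma/E)^2 ≈ 134.736701
round up: n = 135

135


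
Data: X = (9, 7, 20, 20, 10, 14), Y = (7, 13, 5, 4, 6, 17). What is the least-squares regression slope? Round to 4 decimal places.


b = sum((xi-xbar)(yi-ybar)) / sum((xi-xbar)^2)
n = 6, xbar = 80/6 = 40/3 ≈ 13.333333, ybar = 52/6 = 26/3 ≈ 8.666667
Sxy = sum((xi-xbar)(yi-ybar)) = -184/3 ≈ -61.333333
Sxx = sum((xi-xbar)^2) = 478/3 ≈ 159.333333
b = Sxy / Sxx = -92/239 ≈ -0.384937

-0.3849


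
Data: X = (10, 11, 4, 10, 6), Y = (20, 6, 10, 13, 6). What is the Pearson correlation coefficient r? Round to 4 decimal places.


r = sum((xi-xbar)(yi-ybar)) / sqrt(sum((xi-xbar)^2) * sum((yi-ybar)^2))
n = 5, xbar = 41/5 = 8.2, ybar = 55/5 = 11
Sxy = sum((xi-xbar)(yi-ybar)) = 21
Sxx = sum((xi-xbar)^2) = 36.8
Syy = sum((yi-ybar)^2) = 136
sqrt(Sxx*Syy) ≈ 70.744611
r = Sxy / sqrt(Sxx*Syy) = 21 / 70.744611 ≈ 0.296842

0.2968


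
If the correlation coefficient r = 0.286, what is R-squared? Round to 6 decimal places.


R^2 = r^2 = (0.286)^2 = 0.081796

0.081796


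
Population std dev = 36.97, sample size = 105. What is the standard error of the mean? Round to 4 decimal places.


SE = sigma / sqrt(n)
sqrt(105) ≈ 10.246951
SE = 36.97 / 10.246951 ≈ 3.607903

3.6079


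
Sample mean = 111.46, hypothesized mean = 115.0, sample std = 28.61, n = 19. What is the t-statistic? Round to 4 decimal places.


t = (xbar - mu0) / (s/sqrt(n))
xbar - mu0 = 111.46 - 115.0 = -3.54
sqrt(19) ≈ 4.35889894
s/sqrt(n) = 28.61 / 4.35889894 ≈ 6.56358415
t = -3.54 / 6.56358415 ≈ -0.539339

-0.5393


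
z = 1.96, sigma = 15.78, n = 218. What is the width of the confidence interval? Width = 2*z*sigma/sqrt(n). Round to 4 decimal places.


width = 2*z*sigma/sqrt(n)
2*z*sigma = 2 * 1.96 * 15.78 = 61.8576
sqrt(218) ≈ 14.764823
width = 61.8576 / 14.764823 ≈ 4.189525

4.1895


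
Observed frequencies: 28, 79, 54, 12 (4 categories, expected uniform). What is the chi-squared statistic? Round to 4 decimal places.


chi2 = sum((O-E)^2/E), E = total/4
total = 173, E = 173/4 = 43.25
(28 - 43.25)^2 / 43.25 = 232.5625 / 43.25 = 3721/692 ≈ 5.377168
(79 - 43.25)^2 / 43.25 = 1278.0625 / 43.25 = 20449/692 ≈ 29.550578
(54 - 43.25)^2 / 43.25 = 115.5625 / 43.25 = 1849/692 ≈ 2.671965
(12 - 43.25)^2 / 43.25 = 976.5625 / 43.25 = 15625/692 ≈ 22.579480
chi2 = 10411/173 ≈ 60.179191

60.1792


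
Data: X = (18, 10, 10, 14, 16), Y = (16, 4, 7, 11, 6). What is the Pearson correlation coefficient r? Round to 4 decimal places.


r = sum((xi-xbar)(yi-ybar)) / sqrt(sum((xi-xbar)^2) * sum((yi-ybar)^2))
n = 5, xbar = 68/5 = 13.6, ybar = 44/5 = 8.8
Sxy = sum((xi-xbar)(yi-ybar)) = 49.6
Sxx = sum((xi-xbar)^2) = 51.2
Syy = sum((yi-ybar)^2) = 90.8
sqrt(Sxx*Syy) ≈ 68.183282
r = Sxy / sqrt(Sxx*Syy) = 49.6 / 68.183282 ≈ 0.727451

0.7275


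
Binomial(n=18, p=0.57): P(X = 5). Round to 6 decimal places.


P = C(n,k) * p^k * (1-p)^(n-k)
C(18,5) = 8568
p^k = 0.57^5 ≈ 0.06016921
(1-p)^(n-k) = 0.43^13 ≈ 0.00001718264
P = 8568 * 0.06016921 * 0.00001718264 ≈ 0.008858

0.008858


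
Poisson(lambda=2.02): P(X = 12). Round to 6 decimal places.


P = e^(-lam) * lam^k / k!
e^(-2.02) ≈ 0.1326555
lam^k = 2.02^12 ≈ 4615.475323
k! = 12! = 479001600
P = 0.1326555 * 4615.475323 / 479001600 ≈ 0.000001

0.000001


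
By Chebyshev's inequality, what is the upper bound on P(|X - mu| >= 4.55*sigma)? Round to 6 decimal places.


P <= 1/k^2
k^2 = 4.55^2 = 20.7025
1/k^2 = 1 / 20.7025 = 400/8281 ≈ 0.04830335

0.048303


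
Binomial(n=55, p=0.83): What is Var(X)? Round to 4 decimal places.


Var = n*p*(1-p) = 55 * 0.83 * 0.17 = 7.7605

7.7605


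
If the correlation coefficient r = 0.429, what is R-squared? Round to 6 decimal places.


R^2 = r^2 = (0.429)^2 = 0.184041

0.184041


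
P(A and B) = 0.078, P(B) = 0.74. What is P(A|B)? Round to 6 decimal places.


P(A|B) = P(A and B) / P(B) = 0.078 / 0.74 = 39/370 ≈ 0.10540541

0.105405


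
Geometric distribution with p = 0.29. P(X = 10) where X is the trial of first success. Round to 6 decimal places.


P = (1-p)^(k-1) * p
(1-p)^(k-1) = 0.71^9 ≈ 0.04584850
P = 0.04584850 * 0.29 ≈ 0.01329607

0.013296


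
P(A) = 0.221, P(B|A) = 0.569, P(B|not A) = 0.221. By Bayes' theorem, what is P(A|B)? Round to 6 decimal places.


P(A|B) = P(B|A)*P(A) / P(B), P(B) = P(B|A)*P(A) + P(B|not A)*P(not A)
P(B|A)*P(A) = 0.569 * 0.221 = 0.125749
P(B|not A)*P(not A) = 0.221 * 0.779 = 0.172159
P(B) = 0.125749 + 0.172159 = 0.297908
P(A|B) = 0.125749 / 0.297908 = 569/1348 ≈ 0.42210682

0.422107


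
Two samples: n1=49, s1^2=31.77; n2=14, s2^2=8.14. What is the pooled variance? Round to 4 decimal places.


sp^2 = ((n1-1)*s1^2 + (n2-1)*s2^2)/(n1+n2-2)
(n1-1)*s1^2 = 48 * 31.77 = 1524.96
(n2-1)*s2^2 = 13 * 8.14 = 105.82
numerator = 1524.96 + 105.82 = 1630.78
n1+n2-2 = 61
sp^2 = 1630.78 / 61 = 81539/3050 ≈ 26.734098

26.7341


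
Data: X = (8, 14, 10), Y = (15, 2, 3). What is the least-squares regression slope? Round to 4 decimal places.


b = sum((xi-xbar)(yi-ybar)) / sum((xi-xbar)^2)
n = 3, xbar = 32/3 ≈ 10.666667, ybar = 20/3 ≈ 6.666667
Sxy = sum((xi-xbar)(yi-ybar)) = -106/3 ≈ -35.333333
Sxx = sum((xi-xbar)^2) = 56/3 ≈ 18.666667
b = Sxy / Sxx = -53/28 ≈ -1.892857

-1.8929


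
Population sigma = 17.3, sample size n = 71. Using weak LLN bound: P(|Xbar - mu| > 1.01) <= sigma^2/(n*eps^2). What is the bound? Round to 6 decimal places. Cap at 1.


bound = min(1, sigma^2/(n*eps^2))
sigma^2 = 17.3^2 = 299.29
n*eps^2 = 71 * 1.01^2 = 71 * 1.0201 = 72.4271
sigma^2/(n*eps^2) = 299.29 / 72.4271 ≈ 4.13229302
this exceeds 1, so the bound is capped at 1

1.000000


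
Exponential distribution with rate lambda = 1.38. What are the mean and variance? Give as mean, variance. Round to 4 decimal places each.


mean = 1/lam, var = 1/lam^2
mean = 1 / 1.38 = 50/69 ≈ 0.724638
lam^2 = 1.38^2 = 1.9044
var = 1 / 1.9044 = 2500/4761 ≈ 0.525100

0.7246, 0.5251


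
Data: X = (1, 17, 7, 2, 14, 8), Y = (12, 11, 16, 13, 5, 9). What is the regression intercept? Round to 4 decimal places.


a = ybar - b*xbar, where b = sum((xi-xbar)(yi-ybar)) / sum((xi-xbar)^2)
n = 6, xbar = 49/6 ≈ 8.166667, ybar = 66/6 = 11
Sxy = sum((xi-xbar)(yi-ybar)) = -60
Sxx = sum((xi-xbar)^2) = 1217/6 ≈ 202.833333
b = Sxy / Sxx = -360/1217 ≈ -0.295809
a = 11 - (-0.295809) * 8.166667 = 16327/1217 ≈ 13.415776

13.4158


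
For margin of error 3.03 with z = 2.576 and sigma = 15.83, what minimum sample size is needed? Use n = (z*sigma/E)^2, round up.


z*sigma/E = 2.576 * 15.83 / 3.03 ≈ 13.458112
(z*sigma/E)^2 ≈ 181.120784
round up: n = 182

182


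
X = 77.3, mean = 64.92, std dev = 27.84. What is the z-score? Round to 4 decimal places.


z = (X - mu) / sigma
X - mu = 77.3 - 64.92 = 12.38
z = 12.38 / 27.84 = 619/1392 ≈ 0.444684

0.4447


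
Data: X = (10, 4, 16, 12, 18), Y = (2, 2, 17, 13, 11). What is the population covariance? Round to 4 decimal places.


Cov = (1/n)*sum((xi-xbar)(yi-ybar))
n = 5, xbar = 60/5 = 12, ybar = 45/5 = 9
sum((xi-xbar)(yi-ybar)) = 114
Cov = 114 / 5 = 22.8

22.8000


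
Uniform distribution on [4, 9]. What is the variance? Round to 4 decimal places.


Var = (b-a)^2 / 12
(b-a)^2 = (9 - 4)^2 = 25
Var = 25/12 ≈ 2.083333

2.0833


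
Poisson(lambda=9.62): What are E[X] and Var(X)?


E[X] = Var(X) = lambda = 9.62

9.62, 9.62


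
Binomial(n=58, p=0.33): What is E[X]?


E[X] = n*p = 58 * 0.33 = 19.14

19.14


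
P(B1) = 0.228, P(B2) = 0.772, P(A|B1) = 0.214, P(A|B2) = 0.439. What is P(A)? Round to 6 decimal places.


P(A) = P(A|B1)*P(B1) + P(A|B2)*P(B2)
P(A|B1)*P(B1) = 0.214 * 0.228 = 0.048792
P(A|B2)*P(B2) = 0.439 * 0.772 = 0.338908
P(A) = 0.048792 + 0.338908 = 0.3877

0.387700


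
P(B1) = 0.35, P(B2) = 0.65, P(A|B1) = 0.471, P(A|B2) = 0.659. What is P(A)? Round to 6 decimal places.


P(A) = P(A|B1)*P(B1) + P(A|B2)*P(B2)
P(A|B1)*P(B1) = 0.471 * 0.35 = 0.16485
P(A|B2)*P(B2) = 0.659 * 0.65 = 0.42835
P(A) = 0.16485 + 0.42835 = 0.5932

0.593200


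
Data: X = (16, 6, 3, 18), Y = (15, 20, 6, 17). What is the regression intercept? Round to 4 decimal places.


a = ybar - b*xbar, where b = sum((xi-xbar)(yi-ybar)) / sum((xi-xbar)^2)
n = 4, xbar = 43/4 = 10.75, ybar = 58/4 = 14.5
Sxy = sum((xi-xbar)(yi-ybar)) = 60.5
Sxx = sum((xi-xbar)^2) = 162.75
b = Sxy / Sxx = 242/651 ≈ 0.371736
a = 14.5 - 0.371736 * 10.75 = 6838/651 ≈ 10.503840

10.5038


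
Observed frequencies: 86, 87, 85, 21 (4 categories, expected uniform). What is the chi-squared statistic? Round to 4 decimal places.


chi2 = sum((O-E)^2/E), E = total/4
total = 279, E = 279/4 = 69.75
(86 - 69.75)^2 / 69.75 = 264.0625 / 69.75 = 4225/1116 ≈ 3.785842
(87 - 69.75)^2 / 69.75 = 297.5625 / 69.75 = 529/124 ≈ 4.266129
(85 - 69.75)^2 / 69.75 = 232.5625 / 69.75 = 3721/1116 ≈ 3.334229
(21 - 69.75)^2 / 69.75 = 2376.5625 / 69.75 = 4225/124 ≈ 34.072581
chi2 = 12683/279 ≈ 45.458781

45.4588


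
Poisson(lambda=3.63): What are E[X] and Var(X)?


E[X] = Var(X) = lambda = 3.63

3.63, 3.63


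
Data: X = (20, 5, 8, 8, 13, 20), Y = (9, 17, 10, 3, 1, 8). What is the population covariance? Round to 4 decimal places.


Cov = (1/n)*sum((xi-xbar)(yi-ybar))
n = 6, xbar = 74/6 = 37/3 ≈ 12.333333, ybar = 48/6 = 8
sum((xi-xbar)(yi-ybar)) = -50
Cov = -50 / 6 = -25/3 ≈ -8.333333

-8.3333


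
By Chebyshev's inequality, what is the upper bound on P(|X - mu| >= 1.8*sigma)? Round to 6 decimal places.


P <= 1/k^2
k^2 = 1.8^2 = 3.24
1/k^2 = 1 / 3.24 = 25/81 ≈ 0.30864198

0.308642


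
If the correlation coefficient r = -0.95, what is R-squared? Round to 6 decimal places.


R^2 = r^2 = (-0.95)^2 = 0.9025

0.902500


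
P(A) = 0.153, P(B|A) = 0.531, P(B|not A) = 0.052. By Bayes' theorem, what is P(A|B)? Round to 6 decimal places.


P(A|B) = P(B|A)*P(A) / P(B), P(B) = P(B|A)*P(A) + P(B|not A)*P(not A)
P(B|A)*P(A) = 0.531 * 0.153 = 0.081243
P(B|not A)*P(not A) = 0.052 * 0.847 = 0.044044
P(B) = 0.081243 + 0.044044 = 0.125287
P(A|B) = 0.081243 / 0.125287 ≈ 0.64845515

0.648455


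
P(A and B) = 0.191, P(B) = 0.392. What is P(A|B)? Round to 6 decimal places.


P(A|B) = P(A and B) / P(B) = 0.191 / 0.392 = 191/392 ≈ 0.48724490

0.487245


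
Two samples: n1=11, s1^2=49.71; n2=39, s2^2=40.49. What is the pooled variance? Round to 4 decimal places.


sp^2 = ((n1-1)*s1^2 + (n2-1)*s2^2)/(n1+n2-2)
(n1-1)*s1^2 = 10 * 49.71 = 497.1
(n2-1)*s2^2 = 38 * 40.49 = 1538.62
numerator = 497.1 + 1538.62 = 2035.72
n1+n2-2 = 48
sp^2 = 2035.72 / 48 = 50893/1200 ≈ 42.410833

42.4108


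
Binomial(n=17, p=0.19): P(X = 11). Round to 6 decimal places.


P = C(n,k) * p^k * (1-p)^(n-k)
C(17,11) = 12376
p^k = 0.19^11 ≈ 0.00000001164903
(1-p)^(n-k) = 0.81^6 ≈ 0.2824295
P = 12376 * 0.00000001164903 * 0.2824295 ≈ 0.000041

0.000041


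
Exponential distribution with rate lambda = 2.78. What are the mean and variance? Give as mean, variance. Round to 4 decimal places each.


mean = 1/lam, var = 1/lam^2
mean = 1 / 2.78 = 50/139 ≈ 0.359712
lam^2 = 2.78^2 = 7.7284
var = 1 / 7.7284 ≈ 0.129393

0.3597, 0.1294


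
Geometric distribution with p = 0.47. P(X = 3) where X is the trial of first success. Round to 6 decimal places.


P = (1-p)^(k-1) * p
(1-p)^(k-1) = 0.53^2 = 0.2809
P = 0.2809 * 0.47 = 0.132023

0.132023


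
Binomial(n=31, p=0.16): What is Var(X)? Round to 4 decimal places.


Var = n*p*(1-p) = 31 * 0.16 * 0.84 = 4.1664

4.1664


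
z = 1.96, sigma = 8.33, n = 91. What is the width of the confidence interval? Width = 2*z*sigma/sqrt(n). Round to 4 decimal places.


width = 2*z*sigma/sqrt(n)
2*z*sigma = 2 * 1.96 * 8.33 = 32.6536
sqrt(91) ≈ 9.539392
width = 32.6536 / 9.539392 ≈ 3.423027

3.4230


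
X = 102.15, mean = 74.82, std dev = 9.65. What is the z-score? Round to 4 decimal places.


z = (X - mu) / sigma
X - mu = 102.15 - 74.82 = 27.33
z = 27.33 / 9.65 = 2733/965 ≈ 2.832124

2.8321


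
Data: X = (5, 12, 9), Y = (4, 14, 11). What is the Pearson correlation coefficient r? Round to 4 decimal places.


r = sum((xi-xbar)(yi-ybar)) / sqrt(sum((xi-xbar)^2) * sum((yi-ybar)^2))
n = 3, xbar = 26/3 ≈ 8.666667, ybar = 29/3 ≈ 9.666667
Sxy = sum((xi-xbar)(yi-ybar)) = 107/3 ≈ 35.666667
Sxx = sum((xi-xbar)^2) = 74/3 ≈ 24.666667
Syy = sum((yi-ybar)^2) = 158/3 ≈ 52.666667
sqrt(Sxx*Syy) ≈ 36.043184
r = Sxy / sqrt(Sxx*Syy) = 35.666667 / 36.043184 ≈ 0.989554

0.9896


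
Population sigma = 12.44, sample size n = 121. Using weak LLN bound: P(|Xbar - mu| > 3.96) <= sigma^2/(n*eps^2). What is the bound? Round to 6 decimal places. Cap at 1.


bound = min(1, sigma^2/(n*eps^2))
sigma^2 = 12.44^2 = 154.7536
n*eps^2 = 121 * 3.96^2 = 121 * 15.6816 = 1897.4736
sigma^2/(n*eps^2) = 154.7536 / 1897.4736 ≈ 0.08155771

0.081558


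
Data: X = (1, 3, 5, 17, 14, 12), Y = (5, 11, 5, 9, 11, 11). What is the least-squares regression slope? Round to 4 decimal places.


b = sum((xi-xbar)(yi-ybar)) / sum((xi-xbar)^2)
n = 6, xbar = 52/6 = 26/3 ≈ 8.666667, ybar = 52/6 = 26/3 ≈ 8.666667
Sxy = sum((xi-xbar)(yi-ybar)) = 154/3 ≈ 51.333333
Sxx = sum((xi-xbar)^2) = 640/3 ≈ 213.333333
b = Sxy / Sxx = 0.240625

0.2406


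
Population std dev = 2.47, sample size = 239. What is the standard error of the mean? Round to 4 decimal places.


SE = sigma / sqrt(n)
sqrt(239) ≈ 15.459625
SE = 2.47 / 15.459625 ≈ 0.159771

0.1598


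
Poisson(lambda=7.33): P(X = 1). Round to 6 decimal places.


P = e^(-lam) * lam^k / k!
e^(-7.33) ≈ 0.0006555736
lam^k = 7.33^1 = 7.33
k! = 1! = 1
P = 0.0006555736 * 7.33 / 1 ≈ 0.004805

0.004805


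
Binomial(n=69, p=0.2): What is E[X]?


E[X] = n*p = 69 * 0.2 = 13.8

13.8


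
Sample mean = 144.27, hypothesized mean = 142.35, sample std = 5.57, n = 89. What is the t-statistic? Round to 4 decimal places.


t = (xbar - mu0) / (s/sqrt(n))
xbar - mu0 = 144.27 - 142.35 = 1.92
sqrt(89) ≈ 9.43398113
s/sqrt(n) = 5.57 / 9.43398113 ≈ 0.59041882
t = 1.92 / 0.59041882 ≈ 3.251929

3.2519


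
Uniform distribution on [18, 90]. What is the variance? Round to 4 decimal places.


Var = (b-a)^2 / 12
(b-a)^2 = (90 - 18)^2 = 5184
Var = 5184/12 = 432

432.0000


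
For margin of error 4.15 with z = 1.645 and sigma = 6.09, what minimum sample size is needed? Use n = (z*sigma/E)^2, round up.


z*sigma/E = 1.645 * 6.09 / 4.15 ≈ 2.413988
(z*sigma/E)^2 ≈ 5.827338
round up: n = 6

6


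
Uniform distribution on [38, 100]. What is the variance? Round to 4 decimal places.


Var = (b-a)^2 / 12
(b-a)^2 = (100 - 38)^2 = 3844
Var = 3844/12 ≈ 320.333333

320.3333


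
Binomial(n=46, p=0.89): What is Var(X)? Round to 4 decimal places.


Var = n*p*(1-p) = 46 * 0.89 * 0.11 = 4.5034

4.5034


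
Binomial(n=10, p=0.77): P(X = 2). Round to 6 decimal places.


P = C(n,k) * p^k * (1-p)^(n-k)
C(10,2) = 45
p^k = 0.77^2 = 0.5929
(1-p)^(n-k) = 0.23^8 ≈ 0.000007831099
P = 45 * 0.5929 * 0.000007831099 ≈ 0.000209

0.000209


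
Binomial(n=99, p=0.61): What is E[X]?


E[X] = n*p = 99 * 0.61 = 60.39

60.39


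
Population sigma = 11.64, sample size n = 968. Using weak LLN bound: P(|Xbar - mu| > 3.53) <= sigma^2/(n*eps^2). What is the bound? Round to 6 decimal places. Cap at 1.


bound = min(1, sigma^2/(n*eps^2))
sigma^2 = 11.64^2 = 135.4896
n*eps^2 = 968 * 3.53^2 = 968 * 12.4609 = 12062.1512
sigma^2/(n*eps^2) = 135.4896 / 12062.1512 ≈ 0.01123262

0.011233


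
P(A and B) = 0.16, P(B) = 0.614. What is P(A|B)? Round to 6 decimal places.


P(A|B) = P(A and B) / P(B) = 0.16 / 0.614 = 80/307 ≈ 0.26058632

0.260586


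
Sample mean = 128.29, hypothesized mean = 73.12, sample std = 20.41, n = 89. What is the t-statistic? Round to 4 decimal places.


t = (xbar - mu0) / (s/sqrt(n))
xbar - mu0 = 128.29 - 73.12 = 55.17
sqrt(89) ≈ 9.43398113
s/sqrt(n) = 20.41 / 9.43398113 ≈ 2.16345567
t = 55.17 / 2.16345567 ≈ 25.500869

25.5009


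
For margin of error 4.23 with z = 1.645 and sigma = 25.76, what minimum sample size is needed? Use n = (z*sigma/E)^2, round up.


z*sigma/E = 1.645 * 25.76 / 4.23 = 2254/225 ≈ 10.017778
(z*sigma/E)^2 ≈ 100.355872
round up: n = 101

101


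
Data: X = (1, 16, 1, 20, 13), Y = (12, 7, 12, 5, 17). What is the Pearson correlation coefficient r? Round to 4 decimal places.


r = sum((xi-xbar)(yi-ybar)) / sqrt(sum((xi-xbar)^2) * sum((yi-ybar)^2))
n = 5, xbar = 51/5 = 10.2, ybar = 53/5 = 10.6
Sxy = sum((xi-xbar)(yi-ybar)) = -83.6
Sxx = sum((xi-xbar)^2) = 306.8
Syy = sum((yi-ybar)^2) = 89.2
sqrt(Sxx*Syy) ≈ 165.428414
r = Sxy / sqrt(Sxx*Syy) = -83.6 / 165.428414 ≈ -0.505355

-0.5054


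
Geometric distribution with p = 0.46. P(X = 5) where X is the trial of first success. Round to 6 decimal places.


P = (1-p)^(k-1) * p
(1-p)^(k-1) = 0.54^4 = 0.08503056
P = 0.08503056 * 0.46 ≈ 0.03911406

0.039114


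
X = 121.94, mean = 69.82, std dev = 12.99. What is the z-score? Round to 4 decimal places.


z = (X - mu) / sigma
X - mu = 121.94 - 69.82 = 52.12
z = 52.12 / 12.99 = 5212/1299 ≈ 4.012317

4.0123


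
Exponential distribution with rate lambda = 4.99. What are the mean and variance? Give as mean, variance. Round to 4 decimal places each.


mean = 1/lam, var = 1/lam^2
mean = 1 / 4.99 = 100/499 ≈ 0.200401
lam^2 = 4.99^2 = 24.9001
var = 1 / 24.9001 ≈ 0.040160

0.2004, 0.0402


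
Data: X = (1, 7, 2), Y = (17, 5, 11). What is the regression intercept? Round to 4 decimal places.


a = ybar - b*xbar, where b = sum((xi-xbar)(yi-ybar)) / sum((xi-xbar)^2)
n = 3, xbar = 10/3 ≈ 3.333333, ybar = 33/3 = 11
Sxy = sum((xi-xbar)(yi-ybar)) = -36
Sxx = sum((xi-xbar)^2) = 62/3 ≈ 20.666667
b = Sxy / Sxx = -54/31 ≈ -1.741935
a = 11 - (-1.741935) * 3.333333 = 521/31 ≈ 16.806452

16.8065


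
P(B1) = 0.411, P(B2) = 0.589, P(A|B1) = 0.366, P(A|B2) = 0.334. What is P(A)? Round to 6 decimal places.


P(A) = P(A|B1)*P(B1) + P(A|B2)*P(B2)
P(A|B1)*P(B1) = 0.366 * 0.411 = 0.150426
P(A|B2)*P(B2) = 0.334 * 0.589 = 0.196726
P(A) = 0.150426 + 0.196726 = 0.347152

0.347152


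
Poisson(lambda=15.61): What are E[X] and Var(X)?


E[X] = Var(X) = lambda = 15.61

15.61, 15.61


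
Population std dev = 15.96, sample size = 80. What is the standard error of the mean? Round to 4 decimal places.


SE = sigma / sqrt(n)
sqrt(80) ≈ 8.944272
SE = 15.96 / 8.944272 ≈ 1.784382

1.7844


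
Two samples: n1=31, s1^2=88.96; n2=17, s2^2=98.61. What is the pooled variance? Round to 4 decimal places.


sp^2 = ((n1-1)*s1^2 + (n2-1)*s2^2)/(n1+n2-2)
(n1-1)*s1^2 = 30 * 88.96 = 2668.8
(n2-1)*s2^2 = 16 * 98.61 = 1577.76
numerator = 2668.8 + 1577.76 = 4246.56
n1+n2-2 = 46
sp^2 = 4246.56 / 46 = 53082/575 ≈ 92.316522

92.3165


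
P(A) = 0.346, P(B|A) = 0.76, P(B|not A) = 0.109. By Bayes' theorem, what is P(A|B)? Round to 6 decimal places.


P(A|B) = P(B|A)*P(A) / P(B), P(B) = P(B|A)*P(A) + P(B|not A)*P(not A)
P(B|A)*P(A) = 0.76 * 0.346 = 0.26296
P(B|not A)*P(not A) = 0.109 * 0.654 = 0.071286
P(B) = 0.26296 + 0.071286 = 0.334246
P(A|B) = 0.26296 / 0.334246 ≈ 0.78672594

0.786726


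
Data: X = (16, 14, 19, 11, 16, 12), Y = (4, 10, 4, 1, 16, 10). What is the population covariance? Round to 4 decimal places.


Cov = (1/n)*sum((xi-xbar)(yi-ybar))
n = 6, xbar = 88/6 = 44/3 ≈ 14.666667, ybar = 45/6 = 7.5
sum((xi-xbar)(yi-ybar)) = 7
Cov = 7 / 6 = 7/6 ≈ 1.166667

1.1667


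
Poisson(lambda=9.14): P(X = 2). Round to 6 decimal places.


P = e^(-lam) * lam^k / k!
e^(-9.14) ≈ 0.0001072873
lam^k = 9.14^2 = 83.5396
k! = 2! = 2
P = 0.0001072873 * 83.5396 / 2 ≈ 0.004481

0.004481


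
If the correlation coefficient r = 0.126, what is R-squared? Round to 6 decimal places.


R^2 = r^2 = (0.126)^2 = 0.015876

0.015876


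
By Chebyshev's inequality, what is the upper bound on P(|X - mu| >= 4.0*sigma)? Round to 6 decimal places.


P <= 1/k^2
k^2 = 4.0^2 = 16
1/k^2 = 1 / 16 = 0.0625

0.062500


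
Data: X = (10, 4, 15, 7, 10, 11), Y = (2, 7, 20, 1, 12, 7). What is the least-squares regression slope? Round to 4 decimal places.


b = sum((xi-xbar)(yi-ybar)) / sum((xi-xbar)^2)
n = 6, xbar = 57/6 = 9.5, ybar = 49/6 ≈ 8.166667
Sxy = sum((xi-xbar)(yi-ybar)) = 86.5
Sxx = sum((xi-xbar)^2) = 69.5
b = Sxy / Sxx = 173/139 ≈ 1.244604

1.2446


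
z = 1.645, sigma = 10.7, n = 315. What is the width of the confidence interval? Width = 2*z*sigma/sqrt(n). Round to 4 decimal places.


width = 2*z*sigma/sqrt(n)
2*z*sigma = 2 * 1.645 * 10.7 = 35.203
sqrt(315) ≈ 17.748239
width = 35.203 / 17.748239 ≈ 1.983464

1.9835


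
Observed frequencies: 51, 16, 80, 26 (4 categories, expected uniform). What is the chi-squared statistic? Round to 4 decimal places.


chi2 = sum((O-E)^2/E), E = total/4
total = 173, E = 173/4 = 43.25
(51 - 43.25)^2 / 43.25 = 60.0625 / 43.25 = 961/692 ≈ 1.388728
(16 - 43.25)^2 / 43.25 = 742.5625 / 43.25 = 11881/692 ≈ 17.169075
(80 - 43.25)^2 / 43.25 = 1350.5625 / 43.25 = 21609/692 ≈ 31.226879
(26 - 43.25)^2 / 43.25 = 297.5625 / 43.25 = 4761/692 ≈ 6.880058
chi2 = 9803/173 ≈ 56.664740

56.6647


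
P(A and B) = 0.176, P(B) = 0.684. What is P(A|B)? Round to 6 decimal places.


P(A|B) = P(A and B) / P(B) = 0.176 / 0.684 = 44/171 ≈ 0.25730994

0.257310


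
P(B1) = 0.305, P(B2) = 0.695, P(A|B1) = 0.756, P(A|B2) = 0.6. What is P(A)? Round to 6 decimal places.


P(A) = P(A|B1)*P(B1) + P(A|B2)*P(B2)
P(A|B1)*P(B1) = 0.756 * 0.305 = 0.23058
P(A|B2)*P(B2) = 0.6 * 0.695 = 0.417
P(A) = 0.23058 + 0.417 = 0.64758

0.647580


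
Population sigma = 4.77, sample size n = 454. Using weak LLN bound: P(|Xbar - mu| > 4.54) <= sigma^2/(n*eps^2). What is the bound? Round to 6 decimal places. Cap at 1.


bound = min(1, sigma^2/(n*eps^2))
sigma^2 = 4.77^2 = 22.7529
n*eps^2 = 454 * 4.54^2 = 454 * 20.6116 = 9357.6664
sigma^2/(n*eps^2) = 22.7529 / 9357.6664 ≈ 0.00243147

0.002431


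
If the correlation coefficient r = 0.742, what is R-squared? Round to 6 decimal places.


R^2 = r^2 = (0.742)^2 = 0.550564

0.550564


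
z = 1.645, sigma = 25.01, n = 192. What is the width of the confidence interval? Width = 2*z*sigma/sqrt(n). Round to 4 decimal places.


width = 2*z*sigma/sqrt(n)
2*z*sigma = 2 * 1.645 * 25.01 = 82.2829
sqrt(192) ≈ 13.856406
width = 82.2829 / 13.856406 ≈ 5.938257

5.9383


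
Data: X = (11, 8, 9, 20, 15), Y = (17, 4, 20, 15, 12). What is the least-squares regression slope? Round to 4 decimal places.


b = sum((xi-xbar)(yi-ybar)) / sum((xi-xbar)^2)
n = 5, xbar = 63/5 = 12.6, ybar = 68/5 = 13.6
Sxy = sum((xi-xbar)(yi-ybar)) = 22.2
Sxx = sum((xi-xbar)^2) = 97.2
b = Sxy / Sxx = 37/162 ≈ 0.228395

0.2284


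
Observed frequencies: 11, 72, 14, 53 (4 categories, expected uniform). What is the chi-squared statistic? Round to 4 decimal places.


chi2 = sum((O-E)^2/E), E = total/4
total = 150, E = 150/4 = 37.5
(11 - 37.5)^2 / 37.5 = 702.25 / 37.5 = 2809/150 ≈ 18.726667
(72 - 37.5)^2 / 37.5 = 1190.25 / 37.5 = 31.74
(14 - 37.5)^2 / 37.5 = 552.25 / 37.5 = 2209/150 ≈ 14.726667
(53 - 37.5)^2 / 37.5 = 240.25 / 37.5 = 961/150 ≈ 6.406667
chi2 = 71.6

71.6000


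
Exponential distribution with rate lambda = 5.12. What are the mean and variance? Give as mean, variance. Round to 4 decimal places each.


mean = 1/lam, var = 1/lam^2
mean = 1 / 5.12 = 25/128 ≈ 0.195313
lam^2 = 5.12^2 = 26.2144
var = 1 / 26.2144 ≈ 0.038147

0.1953, 0.0381


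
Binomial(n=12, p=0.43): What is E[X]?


E[X] = n*p = 12 * 0.43 = 5.16

5.16


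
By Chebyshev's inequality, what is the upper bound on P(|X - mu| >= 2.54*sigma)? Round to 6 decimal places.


P <= 1/k^2
k^2 = 2.54^2 = 6.4516
1/k^2 = 1 / 6.4516 ≈ 0.15500031

0.155000


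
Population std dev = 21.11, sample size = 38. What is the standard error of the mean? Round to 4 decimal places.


SE = sigma / sqrt(n)
sqrt(38) ≈ 6.164414
SE = 21.11 / 6.164414 ≈ 3.424494

3.4245


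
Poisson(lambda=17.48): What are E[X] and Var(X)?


E[X] = Var(X) = lambda = 17.48

17.48, 17.48


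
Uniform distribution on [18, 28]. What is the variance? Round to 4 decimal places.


Var = (b-a)^2 / 12
(b-a)^2 = (28 - 18)^2 = 100
Var = 100/12 ≈ 8.333333

8.3333


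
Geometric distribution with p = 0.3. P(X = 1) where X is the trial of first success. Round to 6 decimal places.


P = (1-p)^(k-1) * p
(1-p)^(k-1) = 0.7^0 = 1
P = 1 * 0.3 = 0.3

0.300000


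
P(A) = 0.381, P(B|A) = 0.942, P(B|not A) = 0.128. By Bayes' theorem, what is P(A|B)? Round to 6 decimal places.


P(A|B) = P(B|A)*P(A) / P(B), P(B) = P(B|A)*P(A) + P(B|not A)*P(not A)
P(B|A)*P(A) = 0.942 * 0.381 = 0.358902
P(B|not A)*P(not A) = 0.128 * 0.619 = 0.079232
P(B) = 0.358902 + 0.079232 = 0.438134
P(A|B) = 0.358902 / 0.438134 ≈ 0.81916035

0.819160


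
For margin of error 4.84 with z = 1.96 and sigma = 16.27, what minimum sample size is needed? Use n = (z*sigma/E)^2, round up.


z*sigma/E = 1.96 * 16.27 / 4.84 ≈ 6.588678
(z*sigma/E)^2 ≈ 43.410674
round up: n = 44

44


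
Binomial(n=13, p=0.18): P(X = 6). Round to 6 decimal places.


P = C(n,k) * p^k * (1-p)^(n-k)
C(13,6) = 1716
p^k = 0.18^6 ≈ 0.00003401222
(1-p)^(n-k) = 0.82^7 ≈ 0.2492855
P = 1716 * 0.00003401222 * 0.2492855 ≈ 0.014550

0.014550


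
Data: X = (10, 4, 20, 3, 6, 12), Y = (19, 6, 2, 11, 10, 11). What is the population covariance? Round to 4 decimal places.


Cov = (1/n)*sum((xi-xbar)(yi-ybar))
n = 6, xbar = 55/6 ≈ 9.166667, ybar = 59/6 ≈ 9.833333
sum((xi-xbar)(yi-ybar)) = -371/6 ≈ -61.833333
Cov = -61.833333 / 6 = -371/36 ≈ -10.305556

-10.3056


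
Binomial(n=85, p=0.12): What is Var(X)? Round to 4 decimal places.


Var = n*p*(1-p) = 85 * 0.12 * 0.88 = 8.976

8.9760


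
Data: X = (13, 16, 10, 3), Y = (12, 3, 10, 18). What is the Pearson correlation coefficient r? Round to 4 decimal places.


r = sum((xi-xbar)(yi-ybar)) / sqrt(sum((xi-xbar)^2) * sum((yi-ybar)^2))
n = 4, xbar = 42/4 = 10.5, ybar = 43/4 = 10.75
Sxy = sum((xi-xbar)(yi-ybar)) = -93.5
Sxx = sum((xi-xbar)^2) = 93
Syy = sum((yi-ybar)^2) = 114.75
sqrt(Sxx*Syy) ≈ 103.304163
r = Sxy / sqrt(Sxx*Syy) = -93.5 / 103.304163 ≈ -0.905094

-0.9051


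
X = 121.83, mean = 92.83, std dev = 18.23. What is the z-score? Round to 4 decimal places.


z = (X - mu) / sigma
X - mu = 121.83 - 92.83 = 29
z = 29 / 18.23 = 2900/1823 ≈ 1.590784

1.5908


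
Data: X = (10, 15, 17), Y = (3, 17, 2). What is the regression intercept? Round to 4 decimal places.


a = ybar - b*xbar, where b = sum((xi-xbar)(yi-ybar)) / sum((xi-xbar)^2)
n = 3, xbar = 42/3 = 14, ybar = 22/3 ≈ 7.333333
Sxy = sum((xi-xbar)(yi-ybar)) = 11
Sxx = sum((xi-xbar)^2) = 26
b = Sxy / Sxx = 11/26 ≈ 0.423077
a = 7.333333 - 0.423077 * 14 = 55/39 ≈ 1.410256

1.4103


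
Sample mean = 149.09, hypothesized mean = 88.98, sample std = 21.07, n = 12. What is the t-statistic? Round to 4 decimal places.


t = (xbar - mu0) / (s/sqrt(n))
xbar - mu0 = 149.09 - 88.98 = 60.11
sqrt(12) ≈ 3.46410162
s/sqrt(n) = 21.07 / 3.46410162 ≈ 6.08238509
t = 60.11 / 6.08238509 ≈ 9.882636

9.8826


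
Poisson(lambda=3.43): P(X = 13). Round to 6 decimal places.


P = e^(-lam) * lam^k / k!
e^(-3.43) ≈ 0.03238694
lam^k = 3.43^13 ≈ 9095436.801299
k! = 13! = 6227020800
P = 0.03238694 * 9095436.801299 / 6227020800 ≈ 0.000047

0.000047


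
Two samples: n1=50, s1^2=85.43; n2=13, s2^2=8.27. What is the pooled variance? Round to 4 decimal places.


sp^2 = ((n1-1)*s1^2 + (n2-1)*s2^2)/(n1+n2-2)
(n1-1)*s1^2 = 49 * 85.43 = 4186.07
(n2-1)*s2^2 = 12 * 8.27 = 99.24
numerator = 4186.07 + 99.24 = 4285.31
n1+n2-2 = 61
sp^2 = 4285.31 / 61 = 428531/6100 ≈ 70.250984

70.2510


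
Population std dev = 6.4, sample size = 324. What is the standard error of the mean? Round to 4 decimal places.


SE = sigma / sqrt(n)
sqrt(324) = 18
SE = 6.4 / 18 = 16/45 ≈ 0.355556

0.3556


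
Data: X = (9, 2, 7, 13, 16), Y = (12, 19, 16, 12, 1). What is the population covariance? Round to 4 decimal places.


Cov = (1/n)*sum((xi-xbar)(yi-ybar))
n = 5, xbar = 47/5 = 9.4, ybar = 60/5 = 12
sum((xi-xbar)(yi-ybar)) = -134
Cov = -134 / 5 = -26.8

-26.8000


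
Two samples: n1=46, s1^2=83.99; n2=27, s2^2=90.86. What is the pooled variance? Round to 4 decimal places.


sp^2 = ((n1-1)*s1^2 + (n2-1)*s2^2)/(n1+n2-2)
(n1-1)*s1^2 = 45 * 83.99 = 3779.55
(n2-1)*s2^2 = 26 * 90.86 = 2362.36
numerator = 3779.55 + 2362.36 = 6141.91
n1+n2-2 = 71
sp^2 = 6141.91 / 71 = 614191/7100 ≈ 86.505775

86.5058


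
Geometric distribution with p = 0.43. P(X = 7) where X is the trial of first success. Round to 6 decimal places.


P = (1-p)^(k-1) * p
(1-p)^(k-1) = 0.57^6 ≈ 0.03429645
P = 0.03429645 * 0.43 ≈ 0.01474747

0.014747


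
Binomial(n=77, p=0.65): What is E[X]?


E[X] = n*p = 77 * 0.65 = 50.05

50.05


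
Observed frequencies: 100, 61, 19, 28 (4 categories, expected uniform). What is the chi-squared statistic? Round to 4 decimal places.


chi2 = sum((O-E)^2/E), E = total/4
total = 208, E = 208/4 = 52
(100 - 52)^2 / 52 = 2304 / 52 = 576/13 ≈ 44.307692
(61 - 52)^2 / 52 = 81 / 52 = 81/52 ≈ 1.557692
(19 - 52)^2 / 52 = 1089 / 52 = 1089/52 ≈ 20.942308
(28 - 52)^2 / 52 = 576 / 52 = 144/13 ≈ 11.076923
chi2 = 2025/26 ≈ 77.884615

77.8846


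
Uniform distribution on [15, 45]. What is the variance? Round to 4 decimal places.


Var = (b-a)^2 / 12
(b-a)^2 = (45 - 15)^2 = 900
Var = 900/12 = 75

75.0000


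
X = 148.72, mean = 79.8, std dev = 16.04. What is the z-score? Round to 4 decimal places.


z = (X - mu) / sigma
X - mu = 148.72 - 79.8 = 68.92
z = 68.92 / 16.04 = 1723/401 ≈ 4.296758

4.2968


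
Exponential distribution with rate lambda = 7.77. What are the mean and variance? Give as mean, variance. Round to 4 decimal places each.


mean = 1/lam, var = 1/lam^2
mean = 1 / 7.77 = 100/777 ≈ 0.128700
lam^2 = 7.77^2 = 60.3729
var = 1 / 60.3729 ≈ 0.016564

0.1287, 0.0166


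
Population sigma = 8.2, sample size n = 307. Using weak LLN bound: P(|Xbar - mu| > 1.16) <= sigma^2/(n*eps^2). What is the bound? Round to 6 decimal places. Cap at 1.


bound = min(1, sigma^2/(n*eps^2))
sigma^2 = 8.2^2 = 67.24
n*eps^2 = 307 * 1.16^2 = 307 * 1.3456 = 413.0992
sigma^2/(n*eps^2) = 67.24 / 413.0992 ≈ 0.16276962

0.162770


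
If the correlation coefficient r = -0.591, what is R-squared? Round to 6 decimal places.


R^2 = r^2 = (-0.591)^2 = 0.349281

0.349281


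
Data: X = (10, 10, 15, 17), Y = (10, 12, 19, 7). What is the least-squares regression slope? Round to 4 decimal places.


b = sum((xi-xbar)(yi-ybar)) / sum((xi-xbar)^2)
n = 4, xbar = 52/4 = 13, ybar = 48/4 = 12
Sxy = sum((xi-xbar)(yi-ybar)) = 0
Sxx = sum((xi-xbar)^2) = 38
b = Sxy / Sxx = 0

0.0000


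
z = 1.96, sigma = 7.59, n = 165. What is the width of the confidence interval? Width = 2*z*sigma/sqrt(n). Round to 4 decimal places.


width = 2*z*sigma/sqrt(n)
2*z*sigma = 2 * 1.96 * 7.59 = 29.7528
sqrt(165) ≈ 12.845233
width = 29.7528 / 12.845233 ≈ 2.316252

2.3163


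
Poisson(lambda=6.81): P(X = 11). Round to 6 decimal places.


P = e^(-lam) * lam^k / k!
e^(-6.81) ≈ 0.001102693
lam^k = 6.81^11 ≈ 1460892404.322769
k! = 11! = 39916800
P = 0.001102693 * 1460892404.322769 / 39916800 ≈ 0.040357

0.040357


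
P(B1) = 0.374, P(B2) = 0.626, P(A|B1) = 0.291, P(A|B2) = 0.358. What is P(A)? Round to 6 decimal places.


P(A) = P(A|B1)*P(B1) + P(A|B2)*P(B2)
P(A|B1)*P(B1) = 0.291 * 0.374 = 0.108834
P(A|B2)*P(B2) = 0.358 * 0.626 = 0.224108
P(A) = 0.108834 + 0.224108 = 0.332942

0.332942


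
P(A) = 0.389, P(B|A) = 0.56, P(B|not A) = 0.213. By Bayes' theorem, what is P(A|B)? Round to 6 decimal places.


P(A|B) = P(B|A)*P(A) / P(B), P(B) = P(B|A)*P(A) + P(B|not A)*P(not A)
P(B|A)*P(A) = 0.56 * 0.389 = 0.21784
P(B|not A)*P(not A) = 0.213 * 0.611 = 0.130143
P(B) = 0.21784 + 0.130143 = 0.347983
P(A|B) = 0.21784 / 0.347983 ≈ 0.62600759

0.626008


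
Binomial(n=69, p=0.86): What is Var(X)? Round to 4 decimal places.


Var = n*p*(1-p) = 69 * 0.86 * 0.14 = 8.3076

8.3076


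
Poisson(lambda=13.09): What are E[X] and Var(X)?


E[X] = Var(X) = lambda = 13.09

13.09, 13.09


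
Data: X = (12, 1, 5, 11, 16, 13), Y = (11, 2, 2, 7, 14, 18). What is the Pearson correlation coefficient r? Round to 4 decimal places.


r = sum((xi-xbar)(yi-ybar)) / sqrt(sum((xi-xbar)^2) * sum((yi-ybar)^2))
n = 6, xbar = 58/6 = 29/3 ≈ 9.666667, ybar = 54/6 = 9
Sxy = sum((xi-xbar)(yi-ybar)) = 157
Sxx = sum((xi-xbar)^2) = 466/3 ≈ 155.333333
Syy = sum((yi-ybar)^2) = 212
sqrt(Sxx*Syy) ≈ 181.468087
r = Sxy / sqrt(Sxx*Syy) = 157 / 181.468087 ≈ 0.865166

0.8652


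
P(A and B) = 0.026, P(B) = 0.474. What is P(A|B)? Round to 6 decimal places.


P(A|B) = P(A and B) / P(B) = 0.026 / 0.474 = 13/237 ≈ 0.05485232

0.054852


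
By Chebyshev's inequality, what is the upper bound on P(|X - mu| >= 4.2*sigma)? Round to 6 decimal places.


P <= 1/k^2
k^2 = 4.2^2 = 17.64
1/k^2 = 1 / 17.64 = 25/441 ≈ 0.05668934

0.056689


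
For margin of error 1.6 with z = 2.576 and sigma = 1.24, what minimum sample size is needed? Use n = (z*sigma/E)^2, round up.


z*sigma/E = 2.576 * 1.24 / 1.6 = 1.9964
(z*sigma/E)^2 ≈ 3.985613
round up: n = 4

4


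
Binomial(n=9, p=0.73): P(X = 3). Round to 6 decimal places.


P = C(n,k) * p^k * (1-p)^(n-k)
C(9,3) = 84
p^k = 0.73^3 = 0.389017
(1-p)^(n-k) = 0.27^6 ≈ 0.0003874205
P = 84 * 0.389017 * 0.0003874205 ≈ 0.012660

0.012660


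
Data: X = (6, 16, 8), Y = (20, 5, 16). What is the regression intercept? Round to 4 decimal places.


a = ybar - b*xbar, where b = sum((xi-xbar)(yi-ybar)) / sum((xi-xbar)^2)
n = 3, xbar = 30/3 = 10, ybar = 41/3 ≈ 13.666667
Sxy = sum((xi-xbar)(yi-ybar)) = -82
Sxx = sum((xi-xbar)^2) = 56
b = Sxy / Sxx = -41/28 ≈ -1.464286
a = 13.666667 - (-1.464286) * 10 = 1189/42 ≈ 28.309524

28.3095


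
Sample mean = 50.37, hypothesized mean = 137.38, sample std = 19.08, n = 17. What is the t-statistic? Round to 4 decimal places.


t = (xbar - mu0) / (s/sqrt(n))
xbar - mu0 = 50.37 - 137.38 = -87.01
sqrt(17) ≈ 4.12310563
s/sqrt(n) = 19.08 / 4.12310563 ≈ 4.62757973
t = -87.01 / 4.62757973 ≈ -18.802485

-18.8025


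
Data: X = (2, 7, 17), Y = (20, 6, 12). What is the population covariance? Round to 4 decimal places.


Cov = (1/n)*sum((xi-xbar)(yi-ybar))
n = 3, xbar = 26/3 ≈ 8.666667, ybar = 38/3 ≈ 12.666667
sum((xi-xbar)(yi-ybar)) = -130/3 ≈ -43.333333
Cov = -43.333333 / 3 = -130/9 ≈ -14.444444

-14.4444


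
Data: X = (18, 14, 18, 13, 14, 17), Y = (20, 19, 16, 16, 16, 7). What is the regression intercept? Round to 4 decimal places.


a = ybar - b*xbar, where b = sum((xi-xbar)(yi-ybar)) / sum((xi-xbar)^2)
n = 6, xbar = 94/6 = 47/3 ≈ 15.666667, ybar = 94/6 = 47/3 ≈ 15.666667
Sxy = sum((xi-xbar)(yi-ybar)) = -23/3 ≈ -7.666667
Sxx = sum((xi-xbar)^2) = 76/3 ≈ 25.333333
b = Sxy / Sxx = -23/76 ≈ -0.302632
a = 15.666667 - (-0.302632) * 15.666667 = 1551/76 ≈ 20.407895

20.4079


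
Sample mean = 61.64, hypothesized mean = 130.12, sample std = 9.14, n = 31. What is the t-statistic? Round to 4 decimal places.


t = (xbar - mu0) / (s/sqrt(n))
xbar - mu0 = 61.64 - 130.12 = -68.48
sqrt(31) ≈ 5.56776436
s/sqrt(n) = 9.14 / 5.56776436 ≈ 1.64159246
t = -68.48 / 1.64159246 ≈ -41.715591

-41.7156


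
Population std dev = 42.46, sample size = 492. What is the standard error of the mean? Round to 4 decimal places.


SE = sigma / sqrt(n)
sqrt(492) ≈ 22.181073
SE = 42.46 / 22.181073 ≈ 1.914245

1.9142


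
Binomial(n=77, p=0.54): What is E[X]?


E[X] = n*p = 77 * 0.54 = 41.58

41.58


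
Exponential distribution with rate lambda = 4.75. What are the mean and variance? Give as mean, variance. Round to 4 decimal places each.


mean = 1/lam, var = 1/lam^2
mean = 1 / 4.75 = 4/19 ≈ 0.210526
lam^2 = 4.75^2 = 22.5625
var = 1 / 22.5625 = 16/361 ≈ 0.044321

0.2105, 0.0443
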